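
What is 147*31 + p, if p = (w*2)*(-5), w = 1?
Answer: 4547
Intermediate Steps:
p = -10 (p = (1*2)*(-5) = 2*(-5) = -10)
147*31 + p = 147*31 - 10 = 4557 - 10 = 4547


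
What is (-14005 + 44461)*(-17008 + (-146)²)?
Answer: 131204448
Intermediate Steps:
(-14005 + 44461)*(-17008 + (-146)²) = 30456*(-17008 + 21316) = 30456*4308 = 131204448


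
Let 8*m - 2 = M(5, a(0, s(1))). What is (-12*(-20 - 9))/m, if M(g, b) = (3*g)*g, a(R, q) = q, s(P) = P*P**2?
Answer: 2784/77 ≈ 36.156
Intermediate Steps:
s(P) = P**3
M(g, b) = 3*g**2
m = 77/8 (m = 1/4 + (3*5**2)/8 = 1/4 + (3*25)/8 = 1/4 + (1/8)*75 = 1/4 + 75/8 = 77/8 ≈ 9.6250)
(-12*(-20 - 9))/m = (-12*(-20 - 9))/(77/8) = -12*(-29)*(8/77) = 348*(8/77) = 2784/77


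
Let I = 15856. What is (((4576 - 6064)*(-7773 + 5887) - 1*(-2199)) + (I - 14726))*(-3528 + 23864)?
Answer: 57137998192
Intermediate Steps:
(((4576 - 6064)*(-7773 + 5887) - 1*(-2199)) + (I - 14726))*(-3528 + 23864) = (((4576 - 6064)*(-7773 + 5887) - 1*(-2199)) + (15856 - 14726))*(-3528 + 23864) = ((-1488*(-1886) + 2199) + 1130)*20336 = ((2806368 + 2199) + 1130)*20336 = (2808567 + 1130)*20336 = 2809697*20336 = 57137998192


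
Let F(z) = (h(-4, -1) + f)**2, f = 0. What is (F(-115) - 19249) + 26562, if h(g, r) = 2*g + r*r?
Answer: 7362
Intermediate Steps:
h(g, r) = r**2 + 2*g (h(g, r) = 2*g + r**2 = r**2 + 2*g)
F(z) = 49 (F(z) = (((-1)**2 + 2*(-4)) + 0)**2 = ((1 - 8) + 0)**2 = (-7 + 0)**2 = (-7)**2 = 49)
(F(-115) - 19249) + 26562 = (49 - 19249) + 26562 = -19200 + 26562 = 7362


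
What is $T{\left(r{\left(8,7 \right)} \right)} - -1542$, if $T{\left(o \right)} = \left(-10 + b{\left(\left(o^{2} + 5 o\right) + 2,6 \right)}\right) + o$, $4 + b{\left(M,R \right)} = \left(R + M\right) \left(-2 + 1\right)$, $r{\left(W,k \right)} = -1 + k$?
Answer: $1460$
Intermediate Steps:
$b{\left(M,R \right)} = -4 - M - R$ ($b{\left(M,R \right)} = -4 + \left(R + M\right) \left(-2 + 1\right) = -4 + \left(M + R\right) \left(-1\right) = -4 - \left(M + R\right) = -4 - M - R$)
$T{\left(o \right)} = -22 - o^{2} - 4 o$ ($T{\left(o \right)} = \left(-10 - \left(12 + o^{2} + 5 o\right)\right) + o = \left(-22 - o^{2} - 5 o\right) + o = -22 - o^{2} - 4 o$)
$T{\left(r{\left(8,7 \right)} \right)} - -1542 = \left(-22 - \left(-1 + 7\right)^{2} - 4 \left(-1 + 7\right)\right) - -1542 = \left(-22 - 6^{2} - 24\right) + 1542 = \left(-22 - 36 - 24\right) + 1542 = -82 + 1542 = 1460$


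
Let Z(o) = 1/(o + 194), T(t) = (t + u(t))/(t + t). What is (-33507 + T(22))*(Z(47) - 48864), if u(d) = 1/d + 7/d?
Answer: 95488340307333/58322 ≈ 1.6373e+9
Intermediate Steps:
u(d) = 8/d (u(d) = 1/d + 7/d = 8/d)
T(t) = (t + 8/t)/(2*t) (T(t) = (t + 8/t)/(t + t) = (t + 8/t)/((2*t)) = (t + 8/t)*(1/(2*t)) = (t + 8/t)/(2*t))
Z(o) = 1/(194 + o)
(-33507 + T(22))*(Z(47) - 48864) = (-33507 + (½ + 4/22²))*(1/(194 + 47) - 48864) = (-33507 + (½ + 4*(1/484)))*(1/241 - 48864) = (-33507 + (½ + 1/121))*(1/241 - 48864) = (-33507 + 123/242)*(-11776223/241) = -8108571/242*(-11776223/241) = 95488340307333/58322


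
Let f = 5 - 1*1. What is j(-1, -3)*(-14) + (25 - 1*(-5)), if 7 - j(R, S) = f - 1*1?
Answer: -26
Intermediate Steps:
f = 4 (f = 5 - 1 = 4)
j(R, S) = 4 (j(R, S) = 7 - (4 - 1*1) = 7 - (4 - 1) = 7 - 1*3 = 7 - 3 = 4)
j(-1, -3)*(-14) + (25 - 1*(-5)) = 4*(-14) + (25 - 1*(-5)) = -56 + (25 + 5) = -56 + 30 = -26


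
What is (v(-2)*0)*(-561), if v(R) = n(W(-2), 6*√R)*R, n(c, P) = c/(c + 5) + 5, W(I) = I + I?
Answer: 0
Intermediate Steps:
W(I) = 2*I
n(c, P) = 5 + c/(5 + c) (n(c, P) = c/(5 + c) + 5 = 5 + c/(5 + c))
v(R) = R (v(R) = ((25 + 6*(2*(-2)))/(5 + 2*(-2)))*R = ((25 + 6*(-4))/(5 - 4))*R = ((25 - 24)/1)*R = (1*1)*R = 1*R = R)
(v(-2)*0)*(-561) = -2*0*(-561) = 0*(-561) = 0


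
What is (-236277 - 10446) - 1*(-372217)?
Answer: 125494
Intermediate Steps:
(-236277 - 10446) - 1*(-372217) = -246723 + 372217 = 125494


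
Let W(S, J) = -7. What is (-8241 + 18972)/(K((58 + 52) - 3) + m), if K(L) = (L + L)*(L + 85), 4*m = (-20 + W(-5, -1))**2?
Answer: 292/1123 ≈ 0.26002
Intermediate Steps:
m = 729/4 (m = (-20 - 7)**2/4 = (1/4)*(-27)**2 = (1/4)*729 = 729/4 ≈ 182.25)
K(L) = 2*L*(85 + L) (K(L) = (2*L)*(85 + L) = 2*L*(85 + L))
(-8241 + 18972)/(K((58 + 52) - 3) + m) = (-8241 + 18972)/(2*((58 + 52) - 3)*(85 + ((58 + 52) - 3)) + 729/4) = 10731/(2*(110 - 3)*(85 + (110 - 3)) + 729/4) = 10731/(2*107*(85 + 107) + 729/4) = 10731/(2*107*192 + 729/4) = 10731/(41088 + 729/4) = 10731/(165081/4) = 10731*(4/165081) = 292/1123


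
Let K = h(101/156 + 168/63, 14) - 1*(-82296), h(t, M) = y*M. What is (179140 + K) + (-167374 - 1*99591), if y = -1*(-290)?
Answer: -1469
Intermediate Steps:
y = 290
h(t, M) = 290*M
K = 86356 (K = 290*14 - 1*(-82296) = 4060 + 82296 = 86356)
(179140 + K) + (-167374 - 1*99591) = (179140 + 86356) + (-167374 - 1*99591) = 265496 + (-167374 - 99591) = 265496 - 266965 = -1469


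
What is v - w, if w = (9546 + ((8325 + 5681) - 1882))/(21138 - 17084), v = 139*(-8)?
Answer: -2264859/2027 ≈ -1117.3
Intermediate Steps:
v = -1112
w = 10835/2027 (w = (9546 + (14006 - 1882))/4054 = (9546 + 12124)*(1/4054) = 21670*(1/4054) = 10835/2027 ≈ 5.3453)
v - w = -1112 - 1*10835/2027 = -1112 - 10835/2027 = -2264859/2027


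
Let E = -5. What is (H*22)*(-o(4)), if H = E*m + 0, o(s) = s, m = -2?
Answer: -880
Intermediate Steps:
H = 10 (H = -5*(-2) + 0 = 10 + 0 = 10)
(H*22)*(-o(4)) = (10*22)*(-1*4) = 220*(-4) = -880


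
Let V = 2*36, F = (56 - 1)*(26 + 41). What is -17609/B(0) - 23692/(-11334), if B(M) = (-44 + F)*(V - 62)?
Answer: 331522657/206335470 ≈ 1.6067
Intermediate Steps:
F = 3685 (F = 55*67 = 3685)
V = 72
B(M) = 36410 (B(M) = (-44 + 3685)*(72 - 62) = 3641*10 = 36410)
-17609/B(0) - 23692/(-11334) = -17609/36410 - 23692/(-11334) = -17609*1/36410 - 23692*(-1/11334) = -17609/36410 + 11846/5667 = 331522657/206335470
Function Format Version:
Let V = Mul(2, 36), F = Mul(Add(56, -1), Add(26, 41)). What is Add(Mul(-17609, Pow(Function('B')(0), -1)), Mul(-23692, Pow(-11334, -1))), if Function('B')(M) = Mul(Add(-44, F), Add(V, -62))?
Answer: Rational(331522657, 206335470) ≈ 1.6067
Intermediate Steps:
F = 3685 (F = Mul(55, 67) = 3685)
V = 72
Function('B')(M) = 36410 (Function('B')(M) = Mul(Add(-44, 3685), Add(72, -62)) = Mul(3641, 10) = 36410)
Add(Mul(-17609, Pow(Function('B')(0), -1)), Mul(-23692, Pow(-11334, -1))) = Add(Mul(-17609, Pow(36410, -1)), Mul(-23692, Pow(-11334, -1))) = Add(Mul(-17609, Rational(1, 36410)), Mul(-23692, Rational(-1, 11334))) = Add(Rational(-17609, 36410), Rational(11846, 5667)) = Rational(331522657, 206335470)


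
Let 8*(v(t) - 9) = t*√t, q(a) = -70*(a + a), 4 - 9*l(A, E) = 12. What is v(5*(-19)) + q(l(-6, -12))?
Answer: 1201/9 - 95*I*√95/8 ≈ 133.44 - 115.74*I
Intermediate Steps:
l(A, E) = -8/9 (l(A, E) = 4/9 - ⅑*12 = 4/9 - 4/3 = -8/9)
q(a) = -140*a
v(t) = 9 + t^(3/2)/8 (v(t) = 9 + (t*√t)/8 = 9 + t^(3/2)/8)
v(5*(-19)) + q(l(-6, -12)) = (9 + (5*(-19))^(3/2)/8) - 140*(-8/9) = (9 + (-95)^(3/2)/8) + 1120/9 = (9 + (-95*I*√95)/8) + 1120/9 = (9 - 95*I*√95/8) + 1120/9 = 1201/9 - 95*I*√95/8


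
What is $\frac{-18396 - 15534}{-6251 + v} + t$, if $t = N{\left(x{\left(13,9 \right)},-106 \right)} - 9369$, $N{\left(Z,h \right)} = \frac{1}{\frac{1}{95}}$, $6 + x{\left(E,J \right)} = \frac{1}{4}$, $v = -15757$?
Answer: $- \frac{34011377}{3668} \approx -9272.5$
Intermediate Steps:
$x{\left(E,J \right)} = - \frac{23}{4}$ ($x{\left(E,J \right)} = -6 + \frac{1}{4} = - \frac{23}{4}$)
$N{\left(Z,h \right)} = 95$ ($N{\left(Z,h \right)} = \frac{1}{\frac{1}{95}} = 95$)
$t = -9274$ ($t = 95 - 9369 = -9274$)
$\frac{-18396 - 15534}{-6251 + v} + t = \frac{-18396 - 15534}{-6251 - 15757} - 9274 = - \frac{33930}{-22008} - 9274 = \left(-33930\right) \left(- \frac{1}{22008}\right) - 9274 = \frac{5655}{3668} - 9274 = - \frac{34011377}{3668}$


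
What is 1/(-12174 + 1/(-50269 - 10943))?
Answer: -61212/745194889 ≈ -8.2142e-5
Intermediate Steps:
1/(-12174 + 1/(-50269 - 10943)) = 1/(-12174 + 1/(-61212)) = 1/(-12174 - 1/61212) = 1/(-745194889/61212) = -61212/745194889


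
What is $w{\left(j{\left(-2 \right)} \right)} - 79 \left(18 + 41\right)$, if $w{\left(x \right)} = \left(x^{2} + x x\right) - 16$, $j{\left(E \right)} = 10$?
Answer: $-4477$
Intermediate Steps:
$w{\left(x \right)} = -16 + 2 x^{2}$ ($w{\left(x \right)} = \left(x^{2} + x^{2}\right) - 16 = 2 x^{2} - 16 = -16 + 2 x^{2}$)
$w{\left(j{\left(-2 \right)} \right)} - 79 \left(18 + 41\right) = \left(-16 + 2 \cdot 10^{2}\right) - 79 \left(18 + 41\right) = \left(-16 + 2 \cdot 100\right) - 4661 = \left(-16 + 200\right) - 4661 = 184 - 4661 = -4477$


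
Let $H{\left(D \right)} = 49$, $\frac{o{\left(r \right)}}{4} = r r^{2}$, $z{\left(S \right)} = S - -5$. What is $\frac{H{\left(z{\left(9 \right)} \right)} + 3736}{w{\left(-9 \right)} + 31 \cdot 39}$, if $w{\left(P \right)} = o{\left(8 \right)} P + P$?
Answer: $- \frac{3785}{17232} \approx -0.21965$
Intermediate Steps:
$z{\left(S \right)} = 5 + S$ ($z{\left(S \right)} = S + 5 = 5 + S$)
$o{\left(r \right)} = 4 r^{3}$ ($o{\left(r \right)} = 4 r r^{2} = 4 r^{3}$)
$w{\left(P \right)} = 2049 P$ ($w{\left(P \right)} = 4 \cdot 8^{3} P + P = 4 \cdot 512 P + P = 2048 P + P = 2049 P$)
$\frac{H{\left(z{\left(9 \right)} \right)} + 3736}{w{\left(-9 \right)} + 31 \cdot 39} = \frac{49 + 3736}{2049 \left(-9\right) + 31 \cdot 39} = \frac{3785}{-18441 + 1209} = \frac{3785}{-17232} = 3785 \left(- \frac{1}{17232}\right) = - \frac{3785}{17232}$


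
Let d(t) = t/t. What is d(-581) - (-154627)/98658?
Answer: 253285/98658 ≈ 2.5673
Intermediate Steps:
d(t) = 1
d(-581) - (-154627)/98658 = 1 - (-154627)/98658 = 1 - 1*(-154627/98658) = 1 + 154627/98658 = 253285/98658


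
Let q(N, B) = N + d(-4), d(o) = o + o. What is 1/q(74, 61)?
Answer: 1/66 ≈ 0.015152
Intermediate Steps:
d(o) = 2*o
q(N, B) = -8 + N (q(N, B) = N + 2*(-4) = N - 8 = -8 + N)
1/q(74, 61) = 1/(-8 + 74) = 1/66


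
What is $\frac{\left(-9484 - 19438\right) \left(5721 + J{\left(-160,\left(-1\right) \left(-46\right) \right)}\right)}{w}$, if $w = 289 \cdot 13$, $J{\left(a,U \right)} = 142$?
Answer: $- \frac{13043822}{289} \approx -45134.0$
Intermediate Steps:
$w = 3757$
$\frac{\left(-9484 - 19438\right) \left(5721 + J{\left(-160,\left(-1\right) \left(-46\right) \right)}\right)}{w} = \frac{\left(-9484 - 19438\right) \left(5721 + 142\right)}{3757} = \left(-28922\right) 5863 \cdot \frac{1}{3757} = \left(-169569686\right) \frac{1}{3757} = - \frac{13043822}{289}$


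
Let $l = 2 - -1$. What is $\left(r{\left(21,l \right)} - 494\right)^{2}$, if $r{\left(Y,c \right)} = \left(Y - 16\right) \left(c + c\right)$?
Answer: $215296$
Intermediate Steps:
$l = 3$ ($l = 2 + 1 = 3$)
$r{\left(Y,c \right)} = 2 c \left(-16 + Y\right)$ ($r{\left(Y,c \right)} = \left(-16 + Y\right) 2 c = 2 c \left(-16 + Y\right)$)
$\left(r{\left(21,l \right)} - 494\right)^{2} = \left(2 \cdot 3 \left(-16 + 21\right) - 494\right)^{2} = \left(2 \cdot 3 \cdot 5 - 494\right)^{2} = \left(30 - 494\right)^{2} = \left(-464\right)^{2} = 215296$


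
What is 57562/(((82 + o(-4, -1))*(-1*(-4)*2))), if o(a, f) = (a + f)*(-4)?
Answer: 1693/24 ≈ 70.542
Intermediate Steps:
o(a, f) = -4*a - 4*f
57562/(((82 + o(-4, -1))*(-1*(-4)*2))) = 57562/(((82 + (-4*(-4) - 4*(-1)))*(-1*(-4)*2))) = 57562/(((82 + (16 + 4))*(4*2))) = 57562/(((82 + 20)*8)) = 57562/((102*8)) = 57562/816 = 57562*(1/816) = 1693/24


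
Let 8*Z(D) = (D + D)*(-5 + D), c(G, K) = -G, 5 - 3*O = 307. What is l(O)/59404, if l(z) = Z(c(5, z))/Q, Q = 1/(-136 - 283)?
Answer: -10475/118808 ≈ -0.088167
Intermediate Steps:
O = -302/3 (O = 5/3 - 1/3*307 = 5/3 - 307/3 = -302/3 ≈ -100.67)
Q = -1/419 (Q = 1/(-419) = -1/419 ≈ -0.0023866)
Z(D) = D*(-5 + D)/4 (Z(D) = ((D + D)*(-5 + D))/8 = ((2*D)*(-5 + D))/8 = (2*D*(-5 + D))/8 = D*(-5 + D)/4)
l(z) = -10475/2 (l(z) = ((-1*5)*(-5 - 1*5)/4)/(-1/419) = ((1/4)*(-5)*(-5 - 5))*(-419) = ((1/4)*(-5)*(-10))*(-419) = (25/2)*(-419) = -10475/2)
l(O)/59404 = -10475/2/59404 = -10475/2*1/59404 = -10475/118808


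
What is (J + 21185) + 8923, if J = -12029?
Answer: 18079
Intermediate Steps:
(J + 21185) + 8923 = (-12029 + 21185) + 8923 = 9156 + 8923 = 18079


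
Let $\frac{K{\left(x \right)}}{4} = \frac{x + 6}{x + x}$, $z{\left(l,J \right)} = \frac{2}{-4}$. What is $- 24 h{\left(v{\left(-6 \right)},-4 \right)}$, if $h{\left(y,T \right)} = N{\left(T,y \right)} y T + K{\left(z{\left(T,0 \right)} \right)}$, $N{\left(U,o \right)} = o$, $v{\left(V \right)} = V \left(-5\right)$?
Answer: $86928$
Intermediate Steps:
$z{\left(l,J \right)} = - \frac{1}{2}$ ($z{\left(l,J \right)} = 2 \left(- \frac{1}{4}\right) = - \frac{1}{2}$)
$v{\left(V \right)} = - 5 V$
$K{\left(x \right)} = \frac{2 \left(6 + x\right)}{x}$ ($K{\left(x \right)} = 4 \frac{x + 6}{x + x} = 4 \frac{6 + x}{2 x} = \frac{2 \left(6 + x\right)}{x}$)
$h{\left(y,T \right)} = -22 + T y^{2}$ ($h{\left(y,T \right)} = y y T + \left(2 + \frac{12}{- \frac{1}{2}}\right) = y^{2} T + \left(2 + 12 \left(-2\right)\right) = T y^{2} + \left(2 - 24\right) = T y^{2} - 22 = -22 + T y^{2}$)
$- 24 h{\left(v{\left(-6 \right)},-4 \right)} = - 24 \left(-22 - 4 \left(\left(-5\right) \left(-6\right)\right)^{2}\right) = - 24 \left(-22 - 4 \cdot 30^{2}\right) = - 24 \left(-22 - 3600\right) = \left(-24\right) \left(-3622\right) = 86928$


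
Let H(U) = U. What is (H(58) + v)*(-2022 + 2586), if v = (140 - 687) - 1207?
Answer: -956544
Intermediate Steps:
v = -1754 (v = -547 - 1207 = -1754)
(H(58) + v)*(-2022 + 2586) = (58 - 1754)*(-2022 + 2586) = -1696*564 = -956544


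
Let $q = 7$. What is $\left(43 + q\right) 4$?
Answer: $200$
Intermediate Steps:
$\left(43 + q\right) 4 = \left(43 + 7\right) 4 = 50 \cdot 4 = 200$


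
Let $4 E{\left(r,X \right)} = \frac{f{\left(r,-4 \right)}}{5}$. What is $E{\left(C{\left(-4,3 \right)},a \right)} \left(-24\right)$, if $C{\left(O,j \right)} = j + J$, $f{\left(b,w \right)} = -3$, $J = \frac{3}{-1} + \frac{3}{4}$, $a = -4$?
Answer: $\frac{18}{5} \approx 3.6$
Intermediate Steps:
$J = - \frac{9}{4}$ ($J = 3 \left(-1\right) + 3 \cdot \frac{1}{4} = -3 + \frac{3}{4} = - \frac{9}{4} \approx -2.25$)
$C{\left(O,j \right)} = - \frac{9}{4} + j$ ($C{\left(O,j \right)} = j - \frac{9}{4} = - \frac{9}{4} + j$)
$E{\left(r,X \right)} = - \frac{3}{20}$ ($E{\left(r,X \right)} = \frac{\left(-3\right) \frac{1}{5}}{4} = \frac{1}{4} \left(- \frac{3}{5}\right) = - \frac{3}{20}$)
$E{\left(C{\left(-4,3 \right)},a \right)} \left(-24\right) = \left(- \frac{3}{20}\right) \left(-24\right) = \frac{18}{5}$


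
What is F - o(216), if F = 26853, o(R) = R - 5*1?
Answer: 26642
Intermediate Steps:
o(R) = -5 + R (o(R) = R - 5 = -5 + R)
F - o(216) = 26853 - (-5 + 216) = 26853 - 1*211 = 26853 - 211 = 26642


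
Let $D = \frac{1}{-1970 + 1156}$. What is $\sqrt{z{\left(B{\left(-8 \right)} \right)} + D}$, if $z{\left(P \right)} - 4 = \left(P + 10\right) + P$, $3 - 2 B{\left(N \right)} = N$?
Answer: $\frac{3 \sqrt{1840454}}{814} \approx 4.9999$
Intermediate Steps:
$B{\left(N \right)} = \frac{3}{2} - \frac{N}{2}$
$z{\left(P \right)} = 14 + 2 P$ ($z{\left(P \right)} = 4 + \left(\left(P + 10\right) + P\right) = 4 + \left(\left(10 + P\right) + P\right) = 4 + \left(10 + 2 P\right) = 14 + 2 P$)
$D = - \frac{1}{814}$ ($D = \frac{1}{-814} = - \frac{1}{814} \approx -0.0012285$)
$\sqrt{z{\left(B{\left(-8 \right)} \right)} + D} = \sqrt{\left(14 + 2 \left(\frac{3}{2} - -4\right)\right) - \frac{1}{814}} = \sqrt{\left(14 + 2 \left(\frac{3}{2} + 4\right)\right) - \frac{1}{814}} = \sqrt{\left(14 + 2 \cdot \frac{11}{2}\right) - \frac{1}{814}} = \sqrt{\left(14 + 11\right) - \frac{1}{814}} = \sqrt{25 - \frac{1}{814}} = \sqrt{\frac{20349}{814}} = \frac{3 \sqrt{1840454}}{814}$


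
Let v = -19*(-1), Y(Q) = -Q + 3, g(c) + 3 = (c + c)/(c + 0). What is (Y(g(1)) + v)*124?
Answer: 2852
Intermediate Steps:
g(c) = -1 (g(c) = -3 + (c + c)/(c + 0) = -3 + (2*c)/c = -3 + 2 = -1)
Y(Q) = 3 - Q
v = 19
(Y(g(1)) + v)*124 = ((3 - 1*(-1)) + 19)*124 = ((3 + 1) + 19)*124 = (4 + 19)*124 = 23*124 = 2852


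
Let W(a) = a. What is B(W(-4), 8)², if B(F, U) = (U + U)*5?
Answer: 6400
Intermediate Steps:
B(F, U) = 10*U (B(F, U) = (2*U)*5 = 10*U)
B(W(-4), 8)² = (10*8)² = 80² = 6400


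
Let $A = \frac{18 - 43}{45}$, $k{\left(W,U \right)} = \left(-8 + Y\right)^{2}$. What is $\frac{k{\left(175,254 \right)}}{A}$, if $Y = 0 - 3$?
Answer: $- \frac{1089}{5} \approx -217.8$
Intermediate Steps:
$Y = -3$
$k{\left(W,U \right)} = 121$ ($k{\left(W,U \right)} = \left(-8 - 3\right)^{2} = \left(-11\right)^{2} = 121$)
$A = - \frac{5}{9}$ ($A = \left(-25\right) \frac{1}{45} = - \frac{5}{9} \approx -0.55556$)
$\frac{k{\left(175,254 \right)}}{A} = \frac{121}{- \frac{5}{9}} = 121 \left(- \frac{9}{5}\right) = - \frac{1089}{5}$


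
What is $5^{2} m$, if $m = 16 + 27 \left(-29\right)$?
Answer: $-19175$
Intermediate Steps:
$m = -767$ ($m = 16 - 783 = -767$)
$5^{2} m = 5^{2} \left(-767\right) = 25 \left(-767\right) = -19175$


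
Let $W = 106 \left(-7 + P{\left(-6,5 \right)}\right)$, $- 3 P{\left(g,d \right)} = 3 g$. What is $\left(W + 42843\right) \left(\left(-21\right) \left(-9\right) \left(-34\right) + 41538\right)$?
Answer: $1500581544$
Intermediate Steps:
$P{\left(g,d \right)} = - g$ ($P{\left(g,d \right)} = - \frac{3 g}{3} = - g$)
$W = -106$ ($W = 106 \left(-7 - -6\right) = 106 \left(-7 + 6\right) = 106 \left(-1\right) = -106$)
$\left(W + 42843\right) \left(\left(-21\right) \left(-9\right) \left(-34\right) + 41538\right) = \left(-106 + 42843\right) \left(\left(-21\right) \left(-9\right) \left(-34\right) + 41538\right) = 42737 \left(189 \left(-34\right) + 41538\right) = 42737 \left(-6426 + 41538\right) = 42737 \cdot 35112 = 1500581544$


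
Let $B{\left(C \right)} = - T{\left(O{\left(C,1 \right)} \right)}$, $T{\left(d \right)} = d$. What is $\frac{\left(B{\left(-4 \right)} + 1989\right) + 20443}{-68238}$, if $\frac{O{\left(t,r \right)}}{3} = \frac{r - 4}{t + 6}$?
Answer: $- \frac{44873}{136476} \approx -0.3288$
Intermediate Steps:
$O{\left(t,r \right)} = \frac{3 \left(-4 + r\right)}{6 + t}$ ($O{\left(t,r \right)} = 3 \frac{r - 4}{t + 6} = 3 \frac{-4 + r}{6 + t} = \frac{3 \left(-4 + r\right)}{6 + t}$)
$B{\left(C \right)} = \frac{9}{6 + C}$ ($B{\left(C \right)} = - \frac{3 \left(-4 + 1\right)}{6 + C} = - \frac{3 \left(-3\right)}{6 + C} = - \frac{-9}{6 + C} = \frac{9}{6 + C}$)
$\frac{\left(B{\left(-4 \right)} + 1989\right) + 20443}{-68238} = \frac{\left(\frac{9}{6 - 4} + 1989\right) + 20443}{-68238} = \left(\left(\frac{9}{2} + 1989\right) + 20443\right) \left(- \frac{1}{68238}\right) = \left(\frac{3987}{2} + 20443\right) \left(- \frac{1}{68238}\right) = \frac{44873}{2} \left(- \frac{1}{68238}\right) = - \frac{44873}{136476}$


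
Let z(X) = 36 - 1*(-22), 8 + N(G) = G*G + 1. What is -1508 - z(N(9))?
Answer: -1566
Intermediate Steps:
N(G) = -7 + G**2 (N(G) = -8 + (G*G + 1) = -8 + (G**2 + 1) = -8 + (1 + G**2) = -7 + G**2)
z(X) = 58 (z(X) = 36 + 22 = 58)
-1508 - z(N(9)) = -1508 - 1*58 = -1508 - 58 = -1566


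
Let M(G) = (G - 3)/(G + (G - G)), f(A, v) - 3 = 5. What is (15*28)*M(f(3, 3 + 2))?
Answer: 525/2 ≈ 262.50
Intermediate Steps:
f(A, v) = 8 (f(A, v) = 3 + 5 = 8)
M(G) = (-3 + G)/G (M(G) = (-3 + G)/(G + 0) = (-3 + G)/G)
(15*28)*M(f(3, 3 + 2)) = (15*28)*((-3 + 8)/8) = 420*((1/8)*5) = 420*(5/8) = 525/2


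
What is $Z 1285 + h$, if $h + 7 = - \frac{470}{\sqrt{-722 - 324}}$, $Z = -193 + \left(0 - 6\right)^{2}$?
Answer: $-201752 + \frac{235 i \sqrt{1046}}{523} \approx -2.0175 \cdot 10^{5} + 14.532 i$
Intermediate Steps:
$Z = -157$ ($Z = -193 + \left(-6\right)^{2} = -193 + 36 = -157$)
$h = -7 + \frac{235 i \sqrt{1046}}{523}$ ($h = -7 - \frac{470}{\sqrt{-722 - 324}} = -7 - \frac{470}{\sqrt{-1046}} = -7 - \frac{470}{i \sqrt{1046}} = -7 - 470 \left(- \frac{i \sqrt{1046}}{1046}\right) = -7 + \frac{235 i \sqrt{1046}}{523} \approx -7.0 + 14.532 i$)
$Z 1285 + h = \left(-157\right) 1285 - \left(7 - \frac{235 i \sqrt{1046}}{523}\right) = -201745 - \left(7 - \frac{235 i \sqrt{1046}}{523}\right) = -201752 + \frac{235 i \sqrt{1046}}{523}$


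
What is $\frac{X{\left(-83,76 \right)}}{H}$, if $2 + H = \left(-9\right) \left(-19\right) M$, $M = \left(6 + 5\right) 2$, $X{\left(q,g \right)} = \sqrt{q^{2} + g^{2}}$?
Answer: $\frac{\sqrt{12665}}{3760} \approx 0.029931$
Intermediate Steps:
$X{\left(q,g \right)} = \sqrt{g^{2} + q^{2}}$
$M = 22$ ($M = 11 \cdot 2 = 22$)
$H = 3760$ ($H = -2 + \left(-9\right) \left(-19\right) 22 = -2 + 171 \cdot 22 = -2 + 3762 = 3760$)
$\frac{X{\left(-83,76 \right)}}{H} = \frac{\sqrt{76^{2} + \left(-83\right)^{2}}}{3760} = \sqrt{5776 + 6889} \cdot \frac{1}{3760} = \sqrt{12665} \cdot \frac{1}{3760} = \frac{\sqrt{12665}}{3760}$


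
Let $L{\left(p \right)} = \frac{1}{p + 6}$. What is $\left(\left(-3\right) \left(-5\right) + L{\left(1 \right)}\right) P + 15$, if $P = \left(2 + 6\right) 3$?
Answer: $\frac{2649}{7} \approx 378.43$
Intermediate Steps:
$P = 24$ ($P = 8 \cdot 3 = 24$)
$L{\left(p \right)} = \frac{1}{6 + p}$
$\left(\left(-3\right) \left(-5\right) + L{\left(1 \right)}\right) P + 15 = \left(\left(-3\right) \left(-5\right) + \frac{1}{6 + 1}\right) 24 + 15 = \left(15 + \frac{1}{7}\right) 24 + 15 = \frac{106}{7} \cdot 24 + 15 = \frac{2544}{7} + 15 = \frac{2649}{7}$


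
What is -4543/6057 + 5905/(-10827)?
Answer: -9439294/7286571 ≈ -1.2954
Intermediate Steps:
-4543/6057 + 5905/(-10827) = -4543*1/6057 + 5905*(-1/10827) = -4543/6057 - 5905/10827 = -9439294/7286571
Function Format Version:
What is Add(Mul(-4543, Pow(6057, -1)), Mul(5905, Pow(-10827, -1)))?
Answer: Rational(-9439294, 7286571) ≈ -1.2954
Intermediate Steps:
Add(Mul(-4543, Pow(6057, -1)), Mul(5905, Pow(-10827, -1))) = Add(Mul(-4543, Rational(1, 6057)), Mul(5905, Rational(-1, 10827))) = Add(Rational(-4543, 6057), Rational(-5905, 10827)) = Rational(-9439294, 7286571)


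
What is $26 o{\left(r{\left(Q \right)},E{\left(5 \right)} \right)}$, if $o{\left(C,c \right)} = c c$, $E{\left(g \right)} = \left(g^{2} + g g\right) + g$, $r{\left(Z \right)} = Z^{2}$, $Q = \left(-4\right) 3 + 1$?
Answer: $78650$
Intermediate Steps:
$Q = -11$ ($Q = -12 + 1 = -11$)
$E{\left(g \right)} = g + 2 g^{2}$ ($E{\left(g \right)} = \left(g^{2} + g^{2}\right) + g = 2 g^{2} + g = g + 2 g^{2}$)
$o{\left(C,c \right)} = c^{2}$
$26 o{\left(r{\left(Q \right)},E{\left(5 \right)} \right)} = 26 \left(5 \left(1 + 2 \cdot 5\right)\right)^{2} = 26 \left(5 \left(1 + 10\right)\right)^{2} = 26 \left(5 \cdot 11\right)^{2} = 26 \cdot 55^{2} = 26 \cdot 3025 = 78650$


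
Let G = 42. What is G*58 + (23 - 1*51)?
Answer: 2408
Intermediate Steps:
G*58 + (23 - 1*51) = 42*58 + (23 - 1*51) = 2436 + (23 - 51) = 2436 - 28 = 2408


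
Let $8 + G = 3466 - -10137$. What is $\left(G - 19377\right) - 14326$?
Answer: $-20108$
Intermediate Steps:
$G = 13595$ ($G = -8 + \left(3466 - -10137\right) = -8 + \left(3466 + 10137\right) = -8 + 13603 = 13595$)
$\left(G - 19377\right) - 14326 = \left(13595 - 19377\right) - 14326 = -5782 - 14326 = -20108$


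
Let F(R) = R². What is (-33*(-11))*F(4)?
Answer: 5808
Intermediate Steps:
(-33*(-11))*F(4) = -33*(-11)*4² = 363*16 = 5808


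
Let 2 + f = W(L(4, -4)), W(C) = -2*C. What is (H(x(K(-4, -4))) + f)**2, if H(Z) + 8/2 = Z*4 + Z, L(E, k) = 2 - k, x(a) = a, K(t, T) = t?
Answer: 1444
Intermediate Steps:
f = -14 (f = -2 - 2*(2 - 1*(-4)) = -2 - 2*(2 + 4) = -2 - 2*6 = -2 - 12 = -14)
H(Z) = -4 + 5*Z (H(Z) = -4 + (Z*4 + Z) = -4 + (4*Z + Z) = -4 + 5*Z)
(H(x(K(-4, -4))) + f)**2 = ((-4 + 5*(-4)) - 14)**2 = ((-4 - 20) - 14)**2 = (-24 - 14)**2 = (-38)**2 = 1444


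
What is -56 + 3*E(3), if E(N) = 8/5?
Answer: -256/5 ≈ -51.200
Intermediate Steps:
E(N) = 8/5 (E(N) = 8*(⅕) = 8/5)
-56 + 3*E(3) = -56 + 3*(8/5) = -56 + 24/5 = -256/5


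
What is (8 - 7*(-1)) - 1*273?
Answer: -258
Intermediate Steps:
(8 - 7*(-1)) - 1*273 = (8 + 7) - 273 = 15 - 273 = -258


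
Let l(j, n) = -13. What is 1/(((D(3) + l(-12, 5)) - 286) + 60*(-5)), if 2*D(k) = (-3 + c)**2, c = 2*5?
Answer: -2/1149 ≈ -0.0017406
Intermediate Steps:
c = 10
D(k) = 49/2 (D(k) = (-3 + 10)**2/2 = (1/2)*7**2 = (1/2)*49 = 49/2)
1/(((D(3) + l(-12, 5)) - 286) + 60*(-5)) = 1/(((49/2 - 13) - 286) + 60*(-5)) = 1/((23/2 - 286) - 300) = 1/(-549/2 - 300) = 1/(-1149/2) = -2/1149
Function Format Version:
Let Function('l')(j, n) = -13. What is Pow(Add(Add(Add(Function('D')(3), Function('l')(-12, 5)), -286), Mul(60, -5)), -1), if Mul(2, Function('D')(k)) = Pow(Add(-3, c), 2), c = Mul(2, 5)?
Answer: Rational(-2, 1149) ≈ -0.0017406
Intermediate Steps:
c = 10
Function('D')(k) = Rational(49, 2) (Function('D')(k) = Mul(Rational(1, 2), Pow(Add(-3, 10), 2)) = Mul(Rational(1, 2), Pow(7, 2)) = Mul(Rational(1, 2), 49) = Rational(49, 2))
Pow(Add(Add(Add(Function('D')(3), Function('l')(-12, 5)), -286), Mul(60, -5)), -1) = Pow(Add(Add(Add(Rational(49, 2), -13), -286), Mul(60, -5)), -1) = Pow(Add(Add(Rational(23, 2), -286), -300), -1) = Pow(Add(Rational(-549, 2), -300), -1) = Pow(Rational(-1149, 2), -1) = Rational(-2, 1149)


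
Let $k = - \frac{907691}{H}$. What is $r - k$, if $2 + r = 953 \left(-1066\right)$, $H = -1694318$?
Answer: $- \frac{1721258563891}{1694318} \approx -1.0159 \cdot 10^{6}$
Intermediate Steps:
$k = \frac{907691}{1694318}$ ($k = - \frac{907691}{-1694318} = \left(-907691\right) \left(- \frac{1}{1694318}\right) = \frac{907691}{1694318} \approx 0.53573$)
$r = -1015900$ ($r = -2 + 953 \left(-1066\right) = -2 - 1015898 = -1015900$)
$r - k = -1015900 - \frac{907691}{1694318} = - \frac{1721258563891}{1694318}$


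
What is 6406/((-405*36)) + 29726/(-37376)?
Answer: -84104467/68117760 ≈ -1.2347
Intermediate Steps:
6406/((-405*36)) + 29726/(-37376) = 6406/(-14580) + 29726*(-1/37376) = 6406*(-1/14580) - 14863/18688 = -3203/7290 - 14863/18688 = -84104467/68117760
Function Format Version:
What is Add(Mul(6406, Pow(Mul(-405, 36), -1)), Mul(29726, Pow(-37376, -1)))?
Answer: Rational(-84104467, 68117760) ≈ -1.2347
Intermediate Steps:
Add(Mul(6406, Pow(Mul(-405, 36), -1)), Mul(29726, Pow(-37376, -1))) = Add(Mul(6406, Pow(-14580, -1)), Mul(29726, Rational(-1, 37376))) = Add(Mul(6406, Rational(-1, 14580)), Rational(-14863, 18688)) = Add(Rational(-3203, 7290), Rational(-14863, 18688)) = Rational(-84104467, 68117760)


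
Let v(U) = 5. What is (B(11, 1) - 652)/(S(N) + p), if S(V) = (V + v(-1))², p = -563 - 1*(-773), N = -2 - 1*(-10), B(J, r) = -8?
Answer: -660/379 ≈ -1.7414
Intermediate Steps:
N = 8 (N = -2 + 10 = 8)
p = 210 (p = -563 + 773 = 210)
S(V) = (5 + V)² (S(V) = (V + 5)² = (5 + V)²)
(B(11, 1) - 652)/(S(N) + p) = (-8 - 652)/((5 + 8)² + 210) = -660/(13² + 210) = -660/(169 + 210) = -660/379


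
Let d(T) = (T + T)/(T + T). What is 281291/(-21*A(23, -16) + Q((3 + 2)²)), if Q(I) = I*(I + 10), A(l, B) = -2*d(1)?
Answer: 281291/917 ≈ 306.75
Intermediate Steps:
d(T) = 1 (d(T) = (2*T)/((2*T)) = (2*T)*(1/(2*T)) = 1)
A(l, B) = -2 (A(l, B) = -2*1 = -2)
Q(I) = I*(10 + I)
281291/(-21*A(23, -16) + Q((3 + 2)²)) = 281291/(-21*(-2) + (3 + 2)²*(10 + (3 + 2)²)) = 281291/(42 + 5²*(10 + 5²)) = 281291/(42 + 25*(10 + 25)) = 281291/(42 + 25*35) = 281291/(42 + 875) = 281291/917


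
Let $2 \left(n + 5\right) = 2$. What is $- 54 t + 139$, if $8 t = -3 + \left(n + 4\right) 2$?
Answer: $\frac{637}{4} \approx 159.25$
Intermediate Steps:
$n = -4$ ($n = -5 + \frac{1}{2} \cdot 2 = -5 + 1 = -4$)
$t = - \frac{3}{8}$ ($t = \frac{-3 + \left(-4 + 4\right) 2}{8} = \frac{-3 + 0 \cdot 2}{8} = \frac{-3 + 0}{8} = \frac{1}{8} \left(-3\right) = - \frac{3}{8} \approx -0.375$)
$- 54 t + 139 = \left(-54\right) \left(- \frac{3}{8}\right) + 139 = \frac{81}{4} + 139 = \frac{637}{4}$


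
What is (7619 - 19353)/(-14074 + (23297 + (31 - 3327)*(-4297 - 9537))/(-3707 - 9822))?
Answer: 158749286/236027307 ≈ 0.67259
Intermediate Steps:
(7619 - 19353)/(-14074 + (23297 + (31 - 3327)*(-4297 - 9537))/(-3707 - 9822)) = -11734/(-14074 + (23297 - 3296*(-13834))/(-13529)) = -11734/(-14074 + (23297 + 45596864)*(-1/13529)) = -11734/(-14074 + 45620161*(-1/13529)) = -11734/(-14074 - 45620161/13529) = -11734/(-236027307/13529) = -11734*(-13529/236027307) = 158749286/236027307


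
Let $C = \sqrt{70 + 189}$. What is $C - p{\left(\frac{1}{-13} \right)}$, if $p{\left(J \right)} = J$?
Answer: $\frac{1}{13} + \sqrt{259} \approx 16.17$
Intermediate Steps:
$C = \sqrt{259} \approx 16.093$
$C - p{\left(\frac{1}{-13} \right)} = \sqrt{259} - \frac{1}{-13} = \sqrt{259} - - \frac{1}{13} = \sqrt{259} + \frac{1}{13} = \frac{1}{13} + \sqrt{259}$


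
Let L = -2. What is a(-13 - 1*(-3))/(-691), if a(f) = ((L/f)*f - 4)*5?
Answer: 30/691 ≈ 0.043415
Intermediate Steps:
a(f) = -30 (a(f) = ((-2/f)*f - 4)*5 = (-2 - 4)*5 = -6*5 = -30)
a(-13 - 1*(-3))/(-691) = -30/(-691) = -30*(-1/691) = 30/691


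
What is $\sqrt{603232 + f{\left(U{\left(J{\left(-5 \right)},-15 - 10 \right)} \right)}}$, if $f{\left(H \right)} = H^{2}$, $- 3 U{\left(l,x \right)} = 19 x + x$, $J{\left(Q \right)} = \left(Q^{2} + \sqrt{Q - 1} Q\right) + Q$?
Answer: $\frac{4 \sqrt{354943}}{3} \approx 794.36$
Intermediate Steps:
$J{\left(Q \right)} = Q + Q^{2} + Q \sqrt{-1 + Q}$ ($J{\left(Q \right)} = \left(Q^{2} + \sqrt{-1 + Q} Q\right) + Q = \left(Q^{2} + Q \sqrt{-1 + Q}\right) + Q = Q + Q^{2} + Q \sqrt{-1 + Q}$)
$U{\left(l,x \right)} = - \frac{20 x}{3}$ ($U{\left(l,x \right)} = - \frac{19 x + x}{3} = - \frac{20 x}{3}$)
$\sqrt{603232 + f{\left(U{\left(J{\left(-5 \right)},-15 - 10 \right)} \right)}} = \sqrt{603232 + \left(- \frac{20 \left(-15 - 10\right)}{3}\right)^{2}} = \sqrt{603232 + \left(\left(- \frac{20}{3}\right) \left(-25\right)\right)^{2}} = \sqrt{603232 + \left(\frac{500}{3}\right)^{2}} = \sqrt{603232 + \frac{250000}{9}} = \sqrt{\frac{5679088}{9}} = \frac{4 \sqrt{354943}}{3}$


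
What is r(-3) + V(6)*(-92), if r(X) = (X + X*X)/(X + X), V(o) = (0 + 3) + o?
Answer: -829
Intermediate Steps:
V(o) = 3 + o
r(X) = (X + X²)/(2*X) (r(X) = (X + X²)/((2*X)) = (X + X²)*(1/(2*X)) = (X + X²)/(2*X))
r(-3) + V(6)*(-92) = (½ + (½)*(-3)) + (3 + 6)*(-92) = (½ - 3/2) + 9*(-92) = -1 - 828 = -829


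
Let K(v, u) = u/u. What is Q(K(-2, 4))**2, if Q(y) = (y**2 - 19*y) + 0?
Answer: 324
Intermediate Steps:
K(v, u) = 1
Q(y) = y**2 - 19*y
Q(K(-2, 4))**2 = (1*(-19 + 1))**2 = (1*(-18))**2 = (-18)**2 = 324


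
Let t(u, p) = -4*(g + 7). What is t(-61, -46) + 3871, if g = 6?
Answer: 3819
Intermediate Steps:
t(u, p) = -52 (t(u, p) = -4*(6 + 7) = -4*13 = -52)
t(-61, -46) + 3871 = -52 + 3871 = 3819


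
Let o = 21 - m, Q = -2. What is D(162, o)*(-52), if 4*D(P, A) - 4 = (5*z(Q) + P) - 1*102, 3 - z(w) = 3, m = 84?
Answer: -832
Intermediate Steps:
z(w) = 0 (z(w) = 3 - 1*3 = 3 - 3 = 0)
o = -63 (o = 21 - 1*84 = 21 - 84 = -63)
D(P, A) = -49/2 + P/4 (D(P, A) = 1 + ((5*0 + P) - 1*102)/4 = 1 + ((0 + P) - 102)/4 = 1 + (P - 102)/4 = 1 + (-102 + P)/4 = 1 + (-51/2 + P/4) = -49/2 + P/4)
D(162, o)*(-52) = (-49/2 + (¼)*162)*(-52) = (-49/2 + 81/2)*(-52) = 16*(-52) = -832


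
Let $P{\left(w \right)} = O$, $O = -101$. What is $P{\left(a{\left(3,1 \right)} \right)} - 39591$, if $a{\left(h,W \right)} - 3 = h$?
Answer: $-39692$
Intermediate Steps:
$a{\left(h,W \right)} = 3 + h$
$P{\left(w \right)} = -101$
$P{\left(a{\left(3,1 \right)} \right)} - 39591 = -101 - 39591 = -39692$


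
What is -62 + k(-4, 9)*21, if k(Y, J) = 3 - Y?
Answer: 85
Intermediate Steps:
-62 + k(-4, 9)*21 = -62 + (3 - 1*(-4))*21 = -62 + (3 + 4)*21 = -62 + 7*21 = -62 + 147 = 85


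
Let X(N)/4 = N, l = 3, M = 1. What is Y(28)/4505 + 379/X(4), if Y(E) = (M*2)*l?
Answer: 1707491/72080 ≈ 23.689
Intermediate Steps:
X(N) = 4*N
Y(E) = 6 (Y(E) = (1*2)*3 = 2*3 = 6)
Y(28)/4505 + 379/X(4) = 6/4505 + 379/((4*4)) = 6*(1/4505) + 379/16 = 6/4505 + 379*(1/16) = 6/4505 + 379/16 = 1707491/72080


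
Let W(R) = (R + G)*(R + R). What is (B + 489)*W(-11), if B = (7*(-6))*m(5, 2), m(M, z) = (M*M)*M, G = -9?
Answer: -2094840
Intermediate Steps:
W(R) = 2*R*(-9 + R) (W(R) = (R - 9)*(R + R) = (-9 + R)*(2*R) = 2*R*(-9 + R))
m(M, z) = M³ (m(M, z) = M²*M = M³)
B = -5250 (B = (7*(-6))*5³ = -42*125 = -5250)
(B + 489)*W(-11) = (-5250 + 489)*(2*(-11)*(-9 - 11)) = -9522*(-11)*(-20) = -4761*440 = -2094840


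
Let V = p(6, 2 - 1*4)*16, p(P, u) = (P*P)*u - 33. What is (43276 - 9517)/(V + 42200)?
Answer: 33759/40520 ≈ 0.83314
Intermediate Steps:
p(P, u) = -33 + u*P**2 (p(P, u) = P**2*u - 33 = u*P**2 - 33 = -33 + u*P**2)
V = -1680 (V = (-33 + (2 - 1*4)*6**2)*16 = (-33 + (2 - 4)*36)*16 = (-33 - 2*36)*16 = (-33 - 72)*16 = -105*16 = -1680)
(43276 - 9517)/(V + 42200) = (43276 - 9517)/(-1680 + 42200) = 33759/40520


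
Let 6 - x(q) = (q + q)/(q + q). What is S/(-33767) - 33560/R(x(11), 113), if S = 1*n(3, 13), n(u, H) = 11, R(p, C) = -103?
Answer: 1133219387/3478001 ≈ 325.82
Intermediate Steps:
x(q) = 5 (x(q) = 6 - (q + q)/(q + q) = 6 - 2*q/(2*q) = 6 - 2*q*1/(2*q) = 6 - 1*1 = 6 - 1 = 5)
S = 11 (S = 1*11 = 11)
S/(-33767) - 33560/R(x(11), 113) = 11/(-33767) - 33560/(-103) = 11*(-1/33767) - 33560*(-1/103) = -11/33767 + 33560/103 = 1133219387/3478001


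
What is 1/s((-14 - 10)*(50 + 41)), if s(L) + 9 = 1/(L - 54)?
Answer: -2238/20143 ≈ -0.11111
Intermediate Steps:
s(L) = -9 + 1/(-54 + L) (s(L) = -9 + 1/(L - 54) = -9 + 1/(-54 + L))
1/s((-14 - 10)*(50 + 41)) = 1/((487 - 9*(-14 - 10)*(50 + 41))/(-54 + (-14 - 10)*(50 + 41))) = 1/((487 - (-216)*91)/(-54 - 24*91)) = 1/((487 - 9*(-2184))/(-54 - 2184)) = 1/((487 + 19656)/(-2238)) = 1/(-1/2238*20143) = 1/(-20143/2238) = -2238/20143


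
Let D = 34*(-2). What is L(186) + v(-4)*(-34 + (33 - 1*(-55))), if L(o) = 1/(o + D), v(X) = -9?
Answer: -57347/118 ≈ -485.99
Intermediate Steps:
D = -68
L(o) = 1/(-68 + o) (L(o) = 1/(o - 68) = 1/(-68 + o))
L(186) + v(-4)*(-34 + (33 - 1*(-55))) = 1/(-68 + 186) - 9*(-34 + (33 - 1*(-55))) = 1/118 - 9*(-34 + (33 + 55)) = 1/118 - 9*(-34 + 88) = 1/118 - 9*54 = 1/118 - 486 = -57347/118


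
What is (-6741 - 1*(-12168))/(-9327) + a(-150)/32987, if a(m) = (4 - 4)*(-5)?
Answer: -1809/3109 ≈ -0.58186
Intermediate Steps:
a(m) = 0 (a(m) = 0*(-5) = 0)
(-6741 - 1*(-12168))/(-9327) + a(-150)/32987 = (-6741 - 1*(-12168))/(-9327) + 0/32987 = (-6741 + 12168)*(-1/9327) + 0*(1/32987) = 5427*(-1/9327) + 0 = -1809/3109 + 0 = -1809/3109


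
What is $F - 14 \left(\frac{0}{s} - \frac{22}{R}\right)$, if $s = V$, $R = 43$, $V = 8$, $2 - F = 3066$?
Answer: $- \frac{131444}{43} \approx -3056.8$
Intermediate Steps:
$F = -3064$ ($F = 2 - 3066 = -3064$)
$s = 8$
$F - 14 \left(\frac{0}{s} - \frac{22}{R}\right) = -3064 - 14 \left(\frac{0}{8} - \frac{22}{43}\right) = -3064 - 14 \left(0 \cdot \frac{1}{8} - \frac{22}{43}\right) = -3064 - 14 \left(0 - \frac{22}{43}\right) = -3064 - - \frac{308}{43} = -3064 + \frac{308}{43} = - \frac{131444}{43}$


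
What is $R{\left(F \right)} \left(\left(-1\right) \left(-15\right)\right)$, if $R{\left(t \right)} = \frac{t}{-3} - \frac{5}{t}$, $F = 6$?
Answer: $- \frac{85}{2} \approx -42.5$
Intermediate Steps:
$R{\left(t \right)} = - \frac{5}{t} - \frac{t}{3}$ ($R{\left(t \right)} = t \left(- \frac{1}{3}\right) - \frac{5}{t} = - \frac{t}{3} - \frac{5}{t} = - \frac{5}{t} - \frac{t}{3}$)
$R{\left(F \right)} \left(\left(-1\right) \left(-15\right)\right) = \left(- \frac{5}{6} - 2\right) \left(\left(-1\right) \left(-15\right)\right) = \left(\left(-5\right) \frac{1}{6} - 2\right) 15 = \left(- \frac{5}{6} - 2\right) 15 = \left(- \frac{17}{6}\right) 15 = - \frac{85}{2}$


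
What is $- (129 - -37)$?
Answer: $-166$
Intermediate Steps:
$- (129 - -37) = - (129 + 37) = \left(-1\right) 166 = -166$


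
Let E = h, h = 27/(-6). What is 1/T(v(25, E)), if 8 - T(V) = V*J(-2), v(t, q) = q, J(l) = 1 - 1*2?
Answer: 2/7 ≈ 0.28571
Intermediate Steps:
h = -9/2 (h = 27*(-⅙) = -9/2 ≈ -4.5000)
J(l) = -1 (J(l) = 1 - 2 = -1)
E = -9/2 ≈ -4.5000
T(V) = 8 + V (T(V) = 8 - V*(-1) = 8 - (-1)*V = 8 + V)
1/T(v(25, E)) = 1/(8 - 9/2) = 1/(7/2) = 2/7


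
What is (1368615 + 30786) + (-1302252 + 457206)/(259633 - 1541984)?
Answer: 1794524116797/1282351 ≈ 1.3994e+6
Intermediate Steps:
(1368615 + 30786) + (-1302252 + 457206)/(259633 - 1541984) = 1399401 - 845046/(-1282351) = 1399401 - 845046*(-1/1282351) = 1399401 + 845046/1282351 = 1794524116797/1282351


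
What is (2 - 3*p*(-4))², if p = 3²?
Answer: 12100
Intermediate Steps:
p = 9
(2 - 3*p*(-4))² = (2 - 3*9*(-4))² = (2 - 27*(-4))² = (2 + 108)² = 110² = 12100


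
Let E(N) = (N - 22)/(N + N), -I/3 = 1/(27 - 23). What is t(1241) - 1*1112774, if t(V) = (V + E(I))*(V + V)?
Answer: 6015095/3 ≈ 2.0050e+6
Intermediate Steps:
I = -3/4 (I = -3/(27 - 23) = -3/4 ≈ -0.75000)
E(N) = (-22 + N)/(2*N) (E(N) = (-22 + N)/((2*N)) = (-22 + N)*(1/(2*N)) = (-22 + N)/(2*N))
t(V) = 2*V*(91/6 + V) (t(V) = (V + (-22 - 3/4)/(2*(-3/4)))*(V + V) = (V + (1/2)*(-4/3)*(-91/4))*(2*V) = (V + 91/6)*(2*V) = (91/6 + V)*(2*V) = 2*V*(91/6 + V))
t(1241) - 1*1112774 = (1/3)*1241*(91 + 6*1241) - 1*1112774 = (1/3)*1241*(91 + 7446) - 1112774 = (1/3)*1241*7537 - 1112774 = 9353417/3 - 1112774 = 6015095/3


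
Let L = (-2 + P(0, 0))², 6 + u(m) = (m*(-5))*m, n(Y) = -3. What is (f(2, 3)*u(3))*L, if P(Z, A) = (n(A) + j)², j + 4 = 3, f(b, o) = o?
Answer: -29988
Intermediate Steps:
j = -1 (j = -4 + 3 = -1)
u(m) = -6 - 5*m² (u(m) = -6 + (m*(-5))*m = -6 + (-5*m)*m = -6 - 5*m²)
P(Z, A) = 16 (P(Z, A) = (-3 - 1)² = (-4)² = 16)
L = 196 (L = (-2 + 16)² = 14² = 196)
(f(2, 3)*u(3))*L = (3*(-6 - 5*3²))*196 = (3*(-6 - 5*9))*196 = (3*(-6 - 45))*196 = (3*(-51))*196 = -153*196 = -29988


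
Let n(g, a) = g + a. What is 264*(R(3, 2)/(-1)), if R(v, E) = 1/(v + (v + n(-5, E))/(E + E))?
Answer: -88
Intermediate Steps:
n(g, a) = a + g
R(v, E) = 1/(v + (-5 + E + v)/(2*E)) (R(v, E) = 1/(v + (v + (E - 5))/(E + E)) = 1/(v + (v + (-5 + E))/((2*E))) = 1/(v + (-5 + E + v)*(1/(2*E))) = 1/(v + (-5 + E + v)/(2*E)))
264*(R(3, 2)/(-1)) = 264*((2*2/(-5 + 2 + 3 + 2*2*3))/(-1)) = 264*((2*2/(-5 + 2 + 3 + 12))*(-1)) = 264*((2*2/12)*(-1)) = 264*((2*2*(1/12))*(-1)) = 264*((⅓)*(-1)) = 264*(-⅓) = -88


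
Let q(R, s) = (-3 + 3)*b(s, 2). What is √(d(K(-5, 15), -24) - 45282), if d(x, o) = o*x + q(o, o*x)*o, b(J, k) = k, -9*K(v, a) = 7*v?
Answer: I*√408378/3 ≈ 213.01*I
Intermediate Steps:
K(v, a) = -7*v/9
q(R, s) = 0 (q(R, s) = (-3 + 3)*2 = 0*2 = 0)
d(x, o) = o*x (d(x, o) = o*x + 0*o = o*x + 0 = o*x)
√(d(K(-5, 15), -24) - 45282) = √(-(-56)*(-5)/3 - 45282) = √(-24*35/9 - 45282) = √(-280/3 - 45282) = √(-136126/3) = I*√408378/3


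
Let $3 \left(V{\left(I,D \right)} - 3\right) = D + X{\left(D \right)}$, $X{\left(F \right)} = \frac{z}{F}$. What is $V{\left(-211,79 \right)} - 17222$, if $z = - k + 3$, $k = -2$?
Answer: $- \frac{1358219}{79} \approx -17193.0$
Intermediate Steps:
$z = 5$ ($z = \left(-1\right) \left(-2\right) + 3 = 2 + 3 = 5$)
$X{\left(F \right)} = \frac{5}{F}$
$V{\left(I,D \right)} = 3 + \frac{D}{3} + \frac{5}{3 D}$ ($V{\left(I,D \right)} = 3 + \frac{D + \frac{5}{D}}{3} = 3 + \left(\frac{D}{3} + \frac{5}{3 D}\right) = 3 + \frac{D}{3} + \frac{5}{3 D}$)
$V{\left(-211,79 \right)} - 17222 = \frac{5 + 79 \left(9 + 79\right)}{3 \cdot 79} - 17222 = \frac{1}{3} \cdot \frac{1}{79} \left(5 + 79 \cdot 88\right) - 17222 = \frac{1}{3} \cdot \frac{1}{79} \left(5 + 6952\right) - 17222 = \frac{1}{3} \cdot \frac{1}{79} \cdot 6957 - 17222 = \frac{2319}{79} - 17222 = - \frac{1358219}{79}$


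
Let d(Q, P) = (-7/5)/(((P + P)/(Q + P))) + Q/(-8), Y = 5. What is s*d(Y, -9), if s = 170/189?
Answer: -5729/6804 ≈ -0.84200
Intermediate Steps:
d(Q, P) = -Q/8 - 7*(P + Q)/(10*P) (d(Q, P) = (-7*⅕)/(((2*P)/(P + Q))) + Q*(-⅛) = -7*(P + Q)/(2*P)/5 - Q/8 = -7*(P + Q)/(10*P) - Q/8 = -Q/8 - 7*(P + Q)/(10*P))
s = 170/189 (s = 170*(1/189) = 170/189 ≈ 0.89947)
s*d(Y, -9) = 170*((1/40)*(-28*5 - 1*(-9)*(28 + 5*5))/(-9))/189 = 170*((1/40)*(-⅑)*(-140 - 1*(-9)*(28 + 25)))/189 = 170*((1/40)*(-⅑)*(-140 - 1*(-9)*53))/189 = 170*((1/40)*(-⅑)*(-140 + 477))/189 = 170*((1/40)*(-⅑)*337)/189 = (170/189)*(-337/360) = -5729/6804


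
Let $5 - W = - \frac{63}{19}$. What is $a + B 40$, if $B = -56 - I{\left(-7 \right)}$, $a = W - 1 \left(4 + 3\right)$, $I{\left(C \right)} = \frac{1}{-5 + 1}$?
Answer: $- \frac{42345}{19} \approx -2228.7$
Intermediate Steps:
$W = \frac{158}{19}$ ($W = 5 - - \frac{63}{19} = 5 + \frac{63}{19} = \frac{158}{19} \approx 8.3158$)
$I{\left(C \right)} = - \frac{1}{4}$ ($I{\left(C \right)} = \frac{1}{-4} = - \frac{1}{4}$)
$a = \frac{25}{19}$ ($a = \frac{158}{19} - 1 \left(4 + 3\right) = \frac{158}{19} - 1 \cdot 7 = \frac{158}{19} - 7 = \frac{25}{19} \approx 1.3158$)
$B = - \frac{223}{4}$ ($B = -56 - - \frac{1}{4} = -56 + \frac{1}{4} = - \frac{223}{4} \approx -55.75$)
$a + B 40 = \frac{25}{19} - 2230 = - \frac{42345}{19}$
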